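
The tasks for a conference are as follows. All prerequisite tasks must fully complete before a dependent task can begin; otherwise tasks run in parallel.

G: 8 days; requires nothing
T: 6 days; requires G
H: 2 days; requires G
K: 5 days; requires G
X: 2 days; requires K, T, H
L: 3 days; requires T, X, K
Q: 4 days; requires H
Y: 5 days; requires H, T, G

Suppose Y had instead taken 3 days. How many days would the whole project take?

19

Critical path before the change: G→T→Y = 8+6+5 = 19 giving 19 days.
Y lies on that path, so at 3 days the path becomes 17 days.
Now G→T→X→L = 8+6+2+3 = 19 is longest, so the finish becomes 19 days.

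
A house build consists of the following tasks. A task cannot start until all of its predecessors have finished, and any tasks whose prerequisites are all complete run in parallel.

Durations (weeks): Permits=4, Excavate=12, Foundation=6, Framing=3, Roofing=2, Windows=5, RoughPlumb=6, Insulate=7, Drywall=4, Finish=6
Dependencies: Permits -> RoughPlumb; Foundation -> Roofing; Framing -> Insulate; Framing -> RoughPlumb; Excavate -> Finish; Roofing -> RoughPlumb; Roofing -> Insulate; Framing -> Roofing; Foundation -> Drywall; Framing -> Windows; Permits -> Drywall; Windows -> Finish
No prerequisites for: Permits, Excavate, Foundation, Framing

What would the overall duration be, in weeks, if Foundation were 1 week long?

18

Critical path before the change: Excavate→Finish = 12+6 = 18 giving 18 weeks.
The longest path through Foundation is only 15 weeks, so Foundation has float 3.
That remains the longest chain; total 18 weeks.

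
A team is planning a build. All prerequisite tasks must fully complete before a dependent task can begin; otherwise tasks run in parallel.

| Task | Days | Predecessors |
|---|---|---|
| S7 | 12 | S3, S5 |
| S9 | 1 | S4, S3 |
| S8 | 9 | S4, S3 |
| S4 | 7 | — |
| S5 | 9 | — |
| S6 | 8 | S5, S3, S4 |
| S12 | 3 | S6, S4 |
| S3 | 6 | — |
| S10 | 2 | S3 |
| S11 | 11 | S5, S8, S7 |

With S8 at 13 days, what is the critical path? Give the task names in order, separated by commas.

Actual critical path: S5→S7→S11 = 9+12+11 = 32 ⇒ 32 days.
S8 has 5 days of float (longest path through it is 27).
That remains the longest chain; total 32 days.

S5, S7, S11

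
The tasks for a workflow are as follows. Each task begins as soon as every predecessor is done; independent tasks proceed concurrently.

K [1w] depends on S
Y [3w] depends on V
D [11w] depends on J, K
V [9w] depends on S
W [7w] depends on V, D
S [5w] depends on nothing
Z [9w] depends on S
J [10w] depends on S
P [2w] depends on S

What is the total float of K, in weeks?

S→J→D→W = 5+10+11+7 = 33 sets the makespan at 33 weeks.
The longest chain containing K totals 24 weeks.
So K can slip 15 − 6 = 9 weeks.

9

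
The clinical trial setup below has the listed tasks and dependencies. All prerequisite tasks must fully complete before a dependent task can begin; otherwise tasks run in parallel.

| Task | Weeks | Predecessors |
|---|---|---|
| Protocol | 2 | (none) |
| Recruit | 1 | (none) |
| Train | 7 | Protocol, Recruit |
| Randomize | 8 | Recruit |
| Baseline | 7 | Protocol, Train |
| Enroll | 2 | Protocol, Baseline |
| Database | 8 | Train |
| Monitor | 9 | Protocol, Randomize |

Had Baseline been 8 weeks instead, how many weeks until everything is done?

The binding path is Protocol→Train→Baseline→Enroll = 2+7+7+2 = 18; finish at 18 weeks.
Since Baseline is critical, the +1 change carries straight to that chain (now 19 weeks).
The critical path is still Protocol→Train→Baseline→Enroll; finish is now 19 weeks.

19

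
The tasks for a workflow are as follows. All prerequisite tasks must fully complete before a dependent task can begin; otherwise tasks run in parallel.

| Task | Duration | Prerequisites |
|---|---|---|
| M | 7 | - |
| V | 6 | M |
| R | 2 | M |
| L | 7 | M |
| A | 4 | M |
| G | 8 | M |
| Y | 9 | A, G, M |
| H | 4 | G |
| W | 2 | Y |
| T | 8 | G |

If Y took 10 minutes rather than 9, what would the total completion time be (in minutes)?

27

Critical path before the change: M→G→Y→W = 7+8+9+2 = 26 giving 26 minutes.
Y is on the critical path; changing it to 10 makes that path 27 minutes.
That remains the longest chain; total 27 minutes.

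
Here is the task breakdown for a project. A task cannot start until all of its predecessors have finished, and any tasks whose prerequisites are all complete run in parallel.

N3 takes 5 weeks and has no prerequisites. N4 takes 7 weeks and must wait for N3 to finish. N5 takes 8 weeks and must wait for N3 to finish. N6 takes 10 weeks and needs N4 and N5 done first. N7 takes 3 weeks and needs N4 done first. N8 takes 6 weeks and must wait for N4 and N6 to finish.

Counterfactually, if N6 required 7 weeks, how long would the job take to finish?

26

Baseline: N3→N5→N6→N8 = 5+8+10+6 = 29 → 29 weeks.
N6 lies on that path, so at 7 weeks the path becomes 26 weeks.
No other chain overtakes it, so the finish is 26 weeks.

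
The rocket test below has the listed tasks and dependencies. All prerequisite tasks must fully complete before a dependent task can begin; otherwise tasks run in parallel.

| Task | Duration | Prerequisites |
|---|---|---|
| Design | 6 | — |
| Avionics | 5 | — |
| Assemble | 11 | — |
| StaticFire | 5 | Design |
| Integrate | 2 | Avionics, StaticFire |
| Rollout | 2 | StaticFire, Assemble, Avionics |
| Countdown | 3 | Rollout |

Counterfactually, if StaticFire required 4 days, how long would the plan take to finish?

The binding path is Design→StaticFire→Rollout→Countdown = 6+5+2+3 = 16; finish at 16 days.
StaticFire is on the critical path; changing it to 4 makes that path 15 days.
Now Assemble→Rollout→Countdown = 11+2+3 = 16 is longest, so the finish becomes 16 days.

16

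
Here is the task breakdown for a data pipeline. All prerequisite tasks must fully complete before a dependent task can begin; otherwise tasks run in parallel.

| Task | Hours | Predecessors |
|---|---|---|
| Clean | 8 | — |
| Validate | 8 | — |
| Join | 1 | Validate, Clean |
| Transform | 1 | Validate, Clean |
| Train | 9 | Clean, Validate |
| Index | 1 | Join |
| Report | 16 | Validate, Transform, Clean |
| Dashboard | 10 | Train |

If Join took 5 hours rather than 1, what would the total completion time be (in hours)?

27

As given, the longest chain is Clean→Train→Dashboard = 8+9+10 = 27, so the finish is 27 hours.
Join is off the critical path — its longest chain is 10 hours, giving 17 of slack.
The critical path is still Clean→Train→Dashboard; finish is now 27 hours.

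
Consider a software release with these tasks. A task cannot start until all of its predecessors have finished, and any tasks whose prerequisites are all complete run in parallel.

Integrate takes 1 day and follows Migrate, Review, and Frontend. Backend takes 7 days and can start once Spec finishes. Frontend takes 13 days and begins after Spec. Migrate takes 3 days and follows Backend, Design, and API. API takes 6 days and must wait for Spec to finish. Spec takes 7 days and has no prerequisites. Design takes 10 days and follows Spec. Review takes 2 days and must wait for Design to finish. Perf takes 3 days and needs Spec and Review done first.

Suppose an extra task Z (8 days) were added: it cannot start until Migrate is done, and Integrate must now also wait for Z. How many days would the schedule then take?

29

Originally the schedule takes 22 days.
With Z inserted, Integrate now waits for max(Migrate, Review, Frontend, Z).
New critical path: Spec→Design→Migrate→Z→Integrate = 7+10+3+8+1 = 29 ⇒ 29 days.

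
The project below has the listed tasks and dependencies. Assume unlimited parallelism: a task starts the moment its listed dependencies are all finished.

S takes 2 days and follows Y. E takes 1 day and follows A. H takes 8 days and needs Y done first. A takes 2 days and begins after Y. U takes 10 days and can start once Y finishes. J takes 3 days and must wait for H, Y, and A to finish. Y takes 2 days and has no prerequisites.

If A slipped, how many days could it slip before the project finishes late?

The longest chain is Y→H→J = 2+8+3 = 13; overall finish 13 days.
Longest path through A: 7 days (earliest finish 4, latest finish 10).
Float = 13 − 7 = 6.

6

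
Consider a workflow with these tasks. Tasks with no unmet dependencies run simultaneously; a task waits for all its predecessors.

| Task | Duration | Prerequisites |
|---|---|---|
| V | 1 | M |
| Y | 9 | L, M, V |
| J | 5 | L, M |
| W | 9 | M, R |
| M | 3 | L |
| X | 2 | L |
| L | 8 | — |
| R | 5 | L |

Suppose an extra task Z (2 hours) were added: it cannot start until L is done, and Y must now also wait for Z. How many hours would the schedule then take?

Originally the schedule takes 22 hours.
With Z inserted, Y now waits for max(L, M, V, Z).
New critical path: L→R→W = 8+5+9 = 22 ⇒ 22 hours.

22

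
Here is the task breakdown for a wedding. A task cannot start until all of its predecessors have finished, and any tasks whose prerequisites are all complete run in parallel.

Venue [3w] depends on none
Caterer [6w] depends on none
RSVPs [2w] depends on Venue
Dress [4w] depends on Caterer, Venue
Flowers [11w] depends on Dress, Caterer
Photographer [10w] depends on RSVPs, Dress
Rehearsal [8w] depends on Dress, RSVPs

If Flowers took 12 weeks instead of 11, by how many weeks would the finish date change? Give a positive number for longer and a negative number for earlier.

1

Actual critical path: Caterer→Dress→Flowers = 6+4+11 = 21 ⇒ 21 weeks.
Flowers is on the critical path; changing it to 12 makes that path 22 weeks.
That remains the longest chain; total 22 weeks.
Change in finish: 22 − 21 = +1 weeks.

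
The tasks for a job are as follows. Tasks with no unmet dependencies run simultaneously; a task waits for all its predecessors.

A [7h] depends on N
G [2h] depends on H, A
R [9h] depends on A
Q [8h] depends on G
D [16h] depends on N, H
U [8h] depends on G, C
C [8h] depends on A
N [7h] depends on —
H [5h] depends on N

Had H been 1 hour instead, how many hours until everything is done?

30

Actual critical path: N→A→C→U = 7+7+8+8 = 30 ⇒ 30 hours.
H is off the critical path — its longest chain is 28 hours, giving 2 of slack.
The critical path is still N→A→C→U; finish is now 30 hours.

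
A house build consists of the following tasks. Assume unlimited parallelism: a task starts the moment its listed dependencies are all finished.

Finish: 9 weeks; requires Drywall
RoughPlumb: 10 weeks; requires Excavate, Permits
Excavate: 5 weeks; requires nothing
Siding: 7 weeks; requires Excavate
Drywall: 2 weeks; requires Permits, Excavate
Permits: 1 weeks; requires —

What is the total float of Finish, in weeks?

The longest chain is Excavate→Drywall→Finish = 5+2+9 = 16; overall finish 16 weeks.
Longest path through Finish: 16 weeks (earliest finish 16, latest finish 16).
So Finish can slip 16 − 16 = 0 weeks.

0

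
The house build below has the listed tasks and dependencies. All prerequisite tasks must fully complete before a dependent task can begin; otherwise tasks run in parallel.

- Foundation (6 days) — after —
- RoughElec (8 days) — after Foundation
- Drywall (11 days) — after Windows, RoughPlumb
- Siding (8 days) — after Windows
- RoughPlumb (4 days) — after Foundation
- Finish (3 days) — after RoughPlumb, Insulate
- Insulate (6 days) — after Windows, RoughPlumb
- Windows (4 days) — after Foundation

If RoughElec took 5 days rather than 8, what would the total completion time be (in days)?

Actual critical path: Foundation→Windows→Drywall = 6+4+11 = 21 ⇒ 21 days.
RoughElec has 7 days of float (longest path through it is 14).
No other chain overtakes it, so the finish is 21 days.

21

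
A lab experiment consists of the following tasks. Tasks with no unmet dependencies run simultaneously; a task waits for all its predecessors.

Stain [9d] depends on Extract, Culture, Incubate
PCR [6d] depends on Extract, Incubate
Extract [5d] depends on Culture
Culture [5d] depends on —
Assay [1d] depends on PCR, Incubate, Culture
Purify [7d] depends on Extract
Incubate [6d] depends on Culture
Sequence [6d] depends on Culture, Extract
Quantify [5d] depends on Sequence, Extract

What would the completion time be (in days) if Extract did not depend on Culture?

20

With the dependency in place, Culture→Extract→Sequence→Quantify = 5+5+6+5 = 21 sets the finish at 21 days.
Without Culture→Extract, Extract's earliest start moves from 5 to 0.
The longest chain is now Culture→Incubate→Stain = 5+6+9 = 20, so the lab experiment takes 20 days.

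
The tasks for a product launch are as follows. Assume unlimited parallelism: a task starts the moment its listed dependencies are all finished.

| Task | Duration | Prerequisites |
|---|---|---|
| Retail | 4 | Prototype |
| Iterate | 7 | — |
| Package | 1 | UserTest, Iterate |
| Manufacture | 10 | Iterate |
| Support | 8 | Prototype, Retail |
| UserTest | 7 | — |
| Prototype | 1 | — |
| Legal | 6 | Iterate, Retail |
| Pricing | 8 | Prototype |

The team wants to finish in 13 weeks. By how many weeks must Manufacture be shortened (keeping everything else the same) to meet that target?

Current finish: 17 weeks; target: 13.
Manufacture is on every critical path, so each week cut from Manufacture cuts the finish by one (this holds down to a finish of 13).
Need 17 − 13 = 4 weeks off Manufacture → Manufacture becomes 6 weeks, finish becomes 13.

4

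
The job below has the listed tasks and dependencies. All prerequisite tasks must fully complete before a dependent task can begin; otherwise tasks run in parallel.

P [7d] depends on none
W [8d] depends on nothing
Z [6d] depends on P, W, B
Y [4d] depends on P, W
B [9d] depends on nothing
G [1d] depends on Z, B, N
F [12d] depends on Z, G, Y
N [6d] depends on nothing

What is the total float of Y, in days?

4

Critical path: B→Z→G→F = 9+6+1+12 = 28, so the finish is 28 days.
Y finishes as early as 12 and must finish by 16.
Slack of Y = 12 − 8 = 4 days.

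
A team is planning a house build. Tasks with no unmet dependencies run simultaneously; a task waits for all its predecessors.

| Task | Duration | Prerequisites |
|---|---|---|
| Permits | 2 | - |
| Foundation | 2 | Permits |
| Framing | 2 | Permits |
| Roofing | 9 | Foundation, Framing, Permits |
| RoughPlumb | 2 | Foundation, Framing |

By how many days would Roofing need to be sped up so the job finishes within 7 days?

Current finish: 13 days; target: 7.
Roofing is on every critical path, so each day cut from Roofing cuts the finish by one (this holds down to a finish of 6).
Need 13 − 7 = 6 days off Roofing → Roofing becomes 3 days, finish becomes 7.

6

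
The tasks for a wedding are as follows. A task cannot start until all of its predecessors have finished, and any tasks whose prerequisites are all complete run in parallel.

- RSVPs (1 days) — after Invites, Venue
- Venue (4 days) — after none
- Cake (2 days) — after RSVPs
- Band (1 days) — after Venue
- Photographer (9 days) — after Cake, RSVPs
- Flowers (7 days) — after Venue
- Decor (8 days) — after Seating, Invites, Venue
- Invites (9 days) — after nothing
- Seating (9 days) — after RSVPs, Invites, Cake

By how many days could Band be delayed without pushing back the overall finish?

24

Critical path: Invites→RSVPs→Cake→Seating→Decor = 9+1+2+9+8 = 29, so the finish is 29 days.
Band finishes as early as 5 and must finish by 29.
Float = 29 − 5 = 24.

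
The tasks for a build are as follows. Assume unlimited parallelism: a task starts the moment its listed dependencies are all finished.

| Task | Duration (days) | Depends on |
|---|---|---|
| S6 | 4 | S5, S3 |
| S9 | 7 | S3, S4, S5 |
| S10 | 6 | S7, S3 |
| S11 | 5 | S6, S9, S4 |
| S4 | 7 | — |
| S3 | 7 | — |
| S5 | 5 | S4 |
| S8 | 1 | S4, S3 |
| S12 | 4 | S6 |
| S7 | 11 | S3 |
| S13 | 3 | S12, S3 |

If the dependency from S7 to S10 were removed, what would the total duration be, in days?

24

Before: longest chain S3→S7→S10 = 7+11+6 = 24, finish 24.
Without S7→S10, S10's earliest start moves from 18 to 7.
The longest chain is now S4→S5→S9→S11 = 7+5+7+5 = 24, so the build takes 24 days.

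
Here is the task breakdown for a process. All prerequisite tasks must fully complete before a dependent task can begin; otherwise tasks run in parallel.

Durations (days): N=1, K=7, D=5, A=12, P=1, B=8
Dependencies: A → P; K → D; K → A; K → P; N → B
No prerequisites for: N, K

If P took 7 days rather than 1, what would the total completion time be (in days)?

26

As given, the longest chain is K→A→P = 7+12+1 = 20, so the finish is 20 days.
P lies on that path, so at 7 days the path becomes 26 days.
No other chain overtakes it, so the finish is 26 days.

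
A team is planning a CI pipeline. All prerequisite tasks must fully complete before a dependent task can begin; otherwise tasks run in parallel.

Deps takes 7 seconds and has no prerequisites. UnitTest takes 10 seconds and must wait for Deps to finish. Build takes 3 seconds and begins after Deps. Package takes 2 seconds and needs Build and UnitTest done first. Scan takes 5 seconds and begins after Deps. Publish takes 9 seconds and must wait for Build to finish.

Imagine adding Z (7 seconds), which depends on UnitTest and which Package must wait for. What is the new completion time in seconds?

Originally the plan takes 19 seconds.
With Z inserted, Package now waits for max(Build, UnitTest, Z).
New critical path: Deps→UnitTest→Z→Package = 7+10+7+2 = 26 ⇒ 26 seconds.

26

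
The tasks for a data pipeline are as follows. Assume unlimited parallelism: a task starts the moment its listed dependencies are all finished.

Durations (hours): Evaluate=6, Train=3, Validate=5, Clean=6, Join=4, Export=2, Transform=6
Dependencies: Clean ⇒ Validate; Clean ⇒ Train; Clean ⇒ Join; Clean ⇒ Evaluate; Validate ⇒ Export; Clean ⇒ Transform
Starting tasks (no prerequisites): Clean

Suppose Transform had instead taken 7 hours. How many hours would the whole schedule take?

13

As given, the longest chain is Clean→Validate→Export = 6+5+2 = 13, so the finish is 13 hours.
The longest path through Transform is only 12 hours, so Transform has float 1.
The critical path is still Clean→Validate→Export; finish is now 13 hours.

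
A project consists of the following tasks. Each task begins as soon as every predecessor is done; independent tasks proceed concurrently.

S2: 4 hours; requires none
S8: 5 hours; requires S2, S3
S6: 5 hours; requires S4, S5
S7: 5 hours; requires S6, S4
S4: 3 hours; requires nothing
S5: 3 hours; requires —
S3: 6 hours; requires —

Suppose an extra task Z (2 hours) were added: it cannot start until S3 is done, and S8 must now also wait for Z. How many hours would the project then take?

13

Originally the project takes 13 hours.
With Z inserted, S8 now waits for max(S2, S3, Z).
New critical path: S3→Z→S8 = 6+2+5 = 13 ⇒ 13 hours.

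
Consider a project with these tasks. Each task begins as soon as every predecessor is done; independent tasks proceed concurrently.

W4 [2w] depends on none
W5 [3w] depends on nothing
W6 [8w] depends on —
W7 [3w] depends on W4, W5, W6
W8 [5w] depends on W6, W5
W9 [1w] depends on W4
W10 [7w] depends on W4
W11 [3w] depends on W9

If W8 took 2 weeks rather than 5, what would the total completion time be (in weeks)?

Critical path before the change: W6→W8 = 8+5 = 13 giving 13 weeks.
Since W8 is critical, the -3 change carries straight to that chain (now 10 weeks).
Now W6→W7 = 8+3 = 11 is longest, so the finish becomes 11 weeks.

11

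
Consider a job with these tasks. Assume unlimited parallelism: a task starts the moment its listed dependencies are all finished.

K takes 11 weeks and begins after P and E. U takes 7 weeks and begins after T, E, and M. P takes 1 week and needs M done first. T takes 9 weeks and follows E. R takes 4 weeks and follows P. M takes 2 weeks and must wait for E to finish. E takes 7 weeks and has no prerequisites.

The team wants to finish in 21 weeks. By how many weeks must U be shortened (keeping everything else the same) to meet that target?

Current finish: 23 weeks; target: 21.
U is on every critical path, so each week cut from U cuts the finish by one (this holds down to a finish of 21).
Need 23 − 21 = 2 weeks off U → U becomes 5 weeks, finish becomes 21.

2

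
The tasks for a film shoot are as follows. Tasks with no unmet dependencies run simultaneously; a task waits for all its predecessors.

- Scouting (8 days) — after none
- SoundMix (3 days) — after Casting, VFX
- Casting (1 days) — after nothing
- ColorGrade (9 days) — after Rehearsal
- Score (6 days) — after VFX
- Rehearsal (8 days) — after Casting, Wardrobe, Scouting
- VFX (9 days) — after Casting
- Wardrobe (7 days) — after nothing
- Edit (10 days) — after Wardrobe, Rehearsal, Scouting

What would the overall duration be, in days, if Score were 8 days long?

26

Critical path before the change: Scouting→Rehearsal→Edit = 8+8+10 = 26 giving 26 days.
Score is off the critical path — its longest chain is 16 days, giving 10 of slack.
No other chain overtakes it, so the finish is 26 days.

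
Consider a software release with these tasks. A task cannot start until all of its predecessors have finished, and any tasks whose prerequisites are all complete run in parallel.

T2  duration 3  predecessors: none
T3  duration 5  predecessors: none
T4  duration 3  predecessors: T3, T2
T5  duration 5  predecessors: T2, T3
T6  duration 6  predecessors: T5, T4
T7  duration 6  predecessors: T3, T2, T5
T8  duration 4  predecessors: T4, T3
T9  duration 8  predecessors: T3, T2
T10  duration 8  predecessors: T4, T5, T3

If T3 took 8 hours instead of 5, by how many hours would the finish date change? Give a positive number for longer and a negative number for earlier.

3

Baseline: T3→T5→T10 = 5+5+8 = 18 → 18 hours.
Since T3 is critical, the +3 change carries straight to that chain (now 21 hours).
No other chain overtakes it, so the finish is 21 hours.
Change in finish: 21 − 18 = +3 hours.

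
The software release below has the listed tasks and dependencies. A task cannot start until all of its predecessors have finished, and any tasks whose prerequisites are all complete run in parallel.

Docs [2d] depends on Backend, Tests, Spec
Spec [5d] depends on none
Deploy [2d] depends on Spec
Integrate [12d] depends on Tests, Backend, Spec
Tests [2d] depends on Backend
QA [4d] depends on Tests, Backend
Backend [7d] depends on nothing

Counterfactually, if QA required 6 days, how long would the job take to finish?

The binding path is Backend→Tests→Integrate = 7+2+12 = 21; finish at 21 days.
The longest path through QA is only 13 days, so QA has float 8.
No other chain overtakes it, so the finish is 21 days.

21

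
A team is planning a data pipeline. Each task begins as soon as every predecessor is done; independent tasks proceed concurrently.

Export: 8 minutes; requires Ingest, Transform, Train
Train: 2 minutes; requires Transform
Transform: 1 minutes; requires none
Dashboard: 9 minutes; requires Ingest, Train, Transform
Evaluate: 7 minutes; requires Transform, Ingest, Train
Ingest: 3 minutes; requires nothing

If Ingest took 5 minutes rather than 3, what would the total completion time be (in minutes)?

14

Critical path before the change: Ingest→Dashboard = 3+9 = 12 giving 12 minutes.
Ingest is on the critical path; changing it to 5 makes that path 14 minutes.
No other chain overtakes it, so the finish is 14 minutes.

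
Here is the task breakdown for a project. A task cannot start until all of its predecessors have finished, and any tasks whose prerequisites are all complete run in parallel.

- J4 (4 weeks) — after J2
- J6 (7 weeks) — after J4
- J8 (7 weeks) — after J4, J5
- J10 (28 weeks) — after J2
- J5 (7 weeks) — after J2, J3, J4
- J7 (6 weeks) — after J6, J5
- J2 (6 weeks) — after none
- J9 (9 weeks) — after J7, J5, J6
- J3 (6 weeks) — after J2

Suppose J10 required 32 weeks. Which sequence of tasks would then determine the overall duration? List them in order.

J2, J10

The binding path is J2→J10 = 6+28 = 34; finish at 34 weeks.
Since J10 is critical, the +4 change carries straight to that chain (now 38 weeks).
No other chain overtakes it, so the finish is 38 weeks.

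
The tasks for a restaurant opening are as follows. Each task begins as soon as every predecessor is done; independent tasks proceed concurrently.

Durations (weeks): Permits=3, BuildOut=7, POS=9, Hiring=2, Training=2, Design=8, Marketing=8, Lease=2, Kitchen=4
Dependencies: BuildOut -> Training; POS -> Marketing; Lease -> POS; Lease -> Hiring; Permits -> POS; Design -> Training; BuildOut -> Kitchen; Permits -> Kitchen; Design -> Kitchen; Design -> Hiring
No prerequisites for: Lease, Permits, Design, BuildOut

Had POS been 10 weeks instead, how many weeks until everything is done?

21

Critical path before the change: Permits→POS→Marketing = 3+9+8 = 20 giving 20 weeks.
POS is on the critical path; changing it to 10 makes that path 21 weeks.
That remains the longest chain; total 21 weeks.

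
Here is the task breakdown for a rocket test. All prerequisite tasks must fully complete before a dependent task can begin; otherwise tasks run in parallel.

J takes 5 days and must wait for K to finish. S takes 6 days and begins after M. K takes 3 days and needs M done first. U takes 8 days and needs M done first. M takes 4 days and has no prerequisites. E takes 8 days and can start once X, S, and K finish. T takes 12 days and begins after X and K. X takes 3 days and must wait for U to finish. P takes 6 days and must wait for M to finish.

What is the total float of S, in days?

Critical path: M→U→X→T = 4+8+3+12 = 27, so the finish is 27 days.
The longest chain containing S totals 18 days.
Float = 27 − 18 = 9.

9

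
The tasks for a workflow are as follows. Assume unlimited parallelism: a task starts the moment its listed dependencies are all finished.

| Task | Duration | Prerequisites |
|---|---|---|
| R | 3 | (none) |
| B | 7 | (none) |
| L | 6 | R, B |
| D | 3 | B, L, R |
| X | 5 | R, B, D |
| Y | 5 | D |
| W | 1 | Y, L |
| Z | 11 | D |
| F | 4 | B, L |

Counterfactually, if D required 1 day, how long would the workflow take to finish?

25

The binding path is B→L→D→Z = 7+6+3+11 = 27; finish at 27 days.
Since D is critical, the -2 change carries straight to that chain (now 25 days).
That remains the longest chain; total 25 days.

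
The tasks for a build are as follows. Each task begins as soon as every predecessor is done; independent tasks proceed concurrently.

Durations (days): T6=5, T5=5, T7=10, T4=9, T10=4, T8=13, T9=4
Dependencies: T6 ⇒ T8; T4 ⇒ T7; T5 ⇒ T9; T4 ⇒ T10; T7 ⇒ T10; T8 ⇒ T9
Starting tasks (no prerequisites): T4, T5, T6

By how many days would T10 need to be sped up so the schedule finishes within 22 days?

Current finish: 23 days; target: 22.
T10 is on every critical path, so each day cut from T10 cuts the finish by one (this holds down to a finish of 22).
Need 23 − 22 = 1 day off T10 → T10 becomes 3 days, finish becomes 22.

1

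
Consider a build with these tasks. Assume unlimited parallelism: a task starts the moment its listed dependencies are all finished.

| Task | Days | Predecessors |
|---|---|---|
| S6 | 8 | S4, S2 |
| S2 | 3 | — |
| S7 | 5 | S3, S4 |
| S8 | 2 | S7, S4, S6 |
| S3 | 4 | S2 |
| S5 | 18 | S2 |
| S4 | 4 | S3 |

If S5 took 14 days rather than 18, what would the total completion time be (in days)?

21

Baseline: S2→S5 = 3+18 = 21 → 21 days.
S5 lies on that path, so at 14 days the path becomes 17 days.
Now S2→S3→S4→S6→S8 = 3+4+4+8+2 = 21 is longest, so the finish becomes 21 days.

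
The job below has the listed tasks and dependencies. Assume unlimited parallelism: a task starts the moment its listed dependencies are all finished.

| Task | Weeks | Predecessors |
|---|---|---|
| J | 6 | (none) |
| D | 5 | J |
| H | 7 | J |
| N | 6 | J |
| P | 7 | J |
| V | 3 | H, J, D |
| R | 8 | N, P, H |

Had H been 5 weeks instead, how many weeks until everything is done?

As given, the longest chain is J→H→R = 6+7+8 = 21, so the finish is 21 weeks.
Since H is critical, the -2 change carries straight to that chain (now 19 weeks).
New critical path: J→P→R = 6+7+8 = 21 ⇒ 21 weeks.

21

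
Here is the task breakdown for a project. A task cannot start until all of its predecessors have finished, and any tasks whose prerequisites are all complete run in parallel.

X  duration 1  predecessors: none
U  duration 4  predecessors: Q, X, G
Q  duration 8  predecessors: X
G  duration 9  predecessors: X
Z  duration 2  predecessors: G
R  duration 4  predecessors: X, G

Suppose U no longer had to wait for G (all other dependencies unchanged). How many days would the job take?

Before: longest chain X→G→U = 1+9+4 = 14, finish 14.
Without G→U, U's earliest start moves from 10 to 9.
The longest chain is now X→G→R = 1+9+4 = 14, so the job takes 14 days.

14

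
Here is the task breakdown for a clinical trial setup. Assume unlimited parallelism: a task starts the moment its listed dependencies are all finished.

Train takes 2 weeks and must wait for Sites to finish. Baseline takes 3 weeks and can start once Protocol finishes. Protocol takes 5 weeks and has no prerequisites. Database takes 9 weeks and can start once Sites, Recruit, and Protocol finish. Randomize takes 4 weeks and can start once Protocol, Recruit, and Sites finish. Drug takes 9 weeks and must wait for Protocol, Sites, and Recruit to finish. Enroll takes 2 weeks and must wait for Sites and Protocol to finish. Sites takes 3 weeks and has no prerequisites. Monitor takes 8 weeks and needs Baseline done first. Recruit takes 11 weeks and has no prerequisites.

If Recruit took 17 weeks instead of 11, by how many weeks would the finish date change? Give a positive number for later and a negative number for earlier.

The binding path is Recruit→Drug = 11+9 = 20; finish at 20 weeks.
Recruit lies on that path, so at 17 weeks the path becomes 26 weeks.
The critical path is still Recruit→Drug; finish is now 26 weeks.
Change in finish: 26 − 20 = +6 weeks.

6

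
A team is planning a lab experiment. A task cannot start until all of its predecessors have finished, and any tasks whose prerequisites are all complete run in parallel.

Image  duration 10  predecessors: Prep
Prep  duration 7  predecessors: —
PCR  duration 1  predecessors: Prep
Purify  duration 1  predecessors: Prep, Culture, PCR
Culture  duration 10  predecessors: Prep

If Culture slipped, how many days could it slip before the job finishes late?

The longest chain is Prep→Culture→Purify = 7+10+1 = 18; overall finish 18 days.
Culture finishes as early as 17 and must finish by 17.
So Culture can slip 17 − 17 = 0 days.

0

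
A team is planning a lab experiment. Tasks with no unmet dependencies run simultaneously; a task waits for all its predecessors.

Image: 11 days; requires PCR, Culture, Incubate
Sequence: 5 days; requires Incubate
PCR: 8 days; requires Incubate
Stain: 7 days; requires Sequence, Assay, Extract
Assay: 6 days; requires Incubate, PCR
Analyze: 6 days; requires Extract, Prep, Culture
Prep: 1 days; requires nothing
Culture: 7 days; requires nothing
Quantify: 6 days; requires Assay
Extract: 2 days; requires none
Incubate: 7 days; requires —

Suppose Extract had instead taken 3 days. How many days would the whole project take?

As given, the longest chain is Incubate→PCR→Assay→Stain = 7+8+6+7 = 28, so the finish is 28 days.
Extract has 19 days of float (longest path through it is 9).
That remains the longest chain; total 28 days.

28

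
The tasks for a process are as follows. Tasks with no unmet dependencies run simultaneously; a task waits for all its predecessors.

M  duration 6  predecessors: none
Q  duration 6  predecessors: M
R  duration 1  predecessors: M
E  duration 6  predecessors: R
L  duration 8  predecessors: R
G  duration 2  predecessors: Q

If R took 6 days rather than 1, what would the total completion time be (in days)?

The binding path is M→R→L = 6+1+8 = 15; finish at 15 days.
Since R is critical, the +5 change carries straight to that chain (now 20 days).
No other chain overtakes it, so the finish is 20 days.

20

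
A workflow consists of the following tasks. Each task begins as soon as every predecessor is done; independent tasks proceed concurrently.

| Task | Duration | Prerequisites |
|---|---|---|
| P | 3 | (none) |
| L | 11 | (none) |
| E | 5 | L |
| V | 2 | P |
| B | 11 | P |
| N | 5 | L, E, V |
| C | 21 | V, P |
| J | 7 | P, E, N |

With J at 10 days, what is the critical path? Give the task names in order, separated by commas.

Actual critical path: L→E→N→J = 11+5+5+7 = 28 ⇒ 28 days.
Since J is critical, the +3 change carries straight to that chain (now 31 days).
That remains the longest chain; total 31 days.

L, E, N, J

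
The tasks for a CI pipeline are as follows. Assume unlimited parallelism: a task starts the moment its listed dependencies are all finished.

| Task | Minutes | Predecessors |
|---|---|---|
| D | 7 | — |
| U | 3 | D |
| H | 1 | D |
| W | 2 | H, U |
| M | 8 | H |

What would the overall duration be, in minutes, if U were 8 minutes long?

17

Actual critical path: D→H→M = 7+1+8 = 16 ⇒ 16 minutes.
U has 4 minutes of float (longest path through it is 12).
New critical path: D→U→W = 7+8+2 = 17 ⇒ 17 minutes.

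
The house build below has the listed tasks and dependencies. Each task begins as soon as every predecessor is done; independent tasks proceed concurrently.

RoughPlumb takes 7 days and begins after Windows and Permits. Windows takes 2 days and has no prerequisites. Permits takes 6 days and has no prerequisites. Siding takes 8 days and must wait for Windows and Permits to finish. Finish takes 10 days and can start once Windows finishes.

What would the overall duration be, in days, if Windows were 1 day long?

Actual critical path: Permits→Siding = 6+8 = 14 ⇒ 14 days.
The longest path through Windows is only 12 days, so Windows has float 2.
No other chain overtakes it, so the finish is 14 days.

14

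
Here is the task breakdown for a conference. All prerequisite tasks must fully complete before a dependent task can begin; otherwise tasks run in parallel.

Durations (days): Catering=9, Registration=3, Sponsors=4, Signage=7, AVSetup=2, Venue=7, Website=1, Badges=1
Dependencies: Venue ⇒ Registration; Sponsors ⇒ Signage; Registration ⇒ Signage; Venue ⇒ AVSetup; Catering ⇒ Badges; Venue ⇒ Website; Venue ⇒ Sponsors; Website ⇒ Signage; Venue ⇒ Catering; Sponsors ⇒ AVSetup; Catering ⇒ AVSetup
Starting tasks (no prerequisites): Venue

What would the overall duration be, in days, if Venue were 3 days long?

The binding path is Venue→Sponsors→Signage = 7+4+7 = 18; finish at 18 days.
Venue lies on that path, so at 3 days the path becomes 14 days.
No other chain overtakes it, so the finish is 14 days.

14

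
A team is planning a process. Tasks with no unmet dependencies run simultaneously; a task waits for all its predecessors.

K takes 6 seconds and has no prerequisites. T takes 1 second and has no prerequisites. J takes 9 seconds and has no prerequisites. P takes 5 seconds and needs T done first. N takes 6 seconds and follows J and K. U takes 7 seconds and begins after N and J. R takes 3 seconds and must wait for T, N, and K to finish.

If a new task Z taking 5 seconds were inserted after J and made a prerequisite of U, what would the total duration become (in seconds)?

Originally the project takes 22 seconds.
With Z inserted, U now waits for max(N, J, Z).
New critical path: J→N→U = 9+6+7 = 22 ⇒ 22 seconds.

22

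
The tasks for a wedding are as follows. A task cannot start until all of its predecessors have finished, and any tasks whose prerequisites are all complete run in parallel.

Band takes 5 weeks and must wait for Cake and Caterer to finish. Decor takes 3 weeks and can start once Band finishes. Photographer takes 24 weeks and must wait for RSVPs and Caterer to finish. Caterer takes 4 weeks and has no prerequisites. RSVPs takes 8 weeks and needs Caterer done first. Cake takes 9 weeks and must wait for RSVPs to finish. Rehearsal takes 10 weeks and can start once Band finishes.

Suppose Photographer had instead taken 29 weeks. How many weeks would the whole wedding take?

As given, the longest chain is Caterer→RSVPs→Photographer = 4+8+24 = 36, so the finish is 36 weeks.
Since Photographer is critical, the +5 change carries straight to that chain (now 41 weeks).
That remains the longest chain; total 41 weeks.

41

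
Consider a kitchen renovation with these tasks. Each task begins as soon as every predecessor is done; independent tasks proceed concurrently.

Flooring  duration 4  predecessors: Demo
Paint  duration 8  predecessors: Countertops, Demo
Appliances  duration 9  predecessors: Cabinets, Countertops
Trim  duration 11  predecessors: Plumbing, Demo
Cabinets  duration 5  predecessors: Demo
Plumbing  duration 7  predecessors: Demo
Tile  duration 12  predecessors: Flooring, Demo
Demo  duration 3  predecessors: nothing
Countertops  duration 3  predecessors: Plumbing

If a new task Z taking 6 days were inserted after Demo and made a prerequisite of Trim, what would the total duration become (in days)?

22

Originally the plan takes 22 days.
With Z inserted, Trim now waits for max(Plumbing, Demo, Z).
New critical path: Demo→Plumbing→Countertops→Appliances = 3+7+3+9 = 22 ⇒ 22 days.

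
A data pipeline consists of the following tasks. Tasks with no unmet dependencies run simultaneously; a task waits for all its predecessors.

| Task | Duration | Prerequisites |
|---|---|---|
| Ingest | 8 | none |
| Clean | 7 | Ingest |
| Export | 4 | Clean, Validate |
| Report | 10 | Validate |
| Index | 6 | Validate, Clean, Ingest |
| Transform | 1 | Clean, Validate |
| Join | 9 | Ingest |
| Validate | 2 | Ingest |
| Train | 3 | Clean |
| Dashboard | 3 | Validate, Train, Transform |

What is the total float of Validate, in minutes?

Critical path: Ingest→Clean→Train→Dashboard = 8+7+3+3 = 21, so the finish is 21 minutes.
The longest chain containing Validate totals 20 minutes.
So Validate can slip 11 − 10 = 1 minute.

1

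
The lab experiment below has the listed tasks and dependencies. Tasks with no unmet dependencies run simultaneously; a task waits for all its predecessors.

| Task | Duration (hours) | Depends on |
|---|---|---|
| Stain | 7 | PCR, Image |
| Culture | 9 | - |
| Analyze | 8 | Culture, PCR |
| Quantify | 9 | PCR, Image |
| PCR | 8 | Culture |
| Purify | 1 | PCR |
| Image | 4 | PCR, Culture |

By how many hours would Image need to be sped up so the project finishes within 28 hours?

2

Current finish: 30 hours; target: 28.
Image is on every critical path, so each hour cut from Image cuts the finish by one (this holds down to a finish of 27).
Need 30 − 28 = 2 hours off Image → Image becomes 2 hours, finish becomes 28.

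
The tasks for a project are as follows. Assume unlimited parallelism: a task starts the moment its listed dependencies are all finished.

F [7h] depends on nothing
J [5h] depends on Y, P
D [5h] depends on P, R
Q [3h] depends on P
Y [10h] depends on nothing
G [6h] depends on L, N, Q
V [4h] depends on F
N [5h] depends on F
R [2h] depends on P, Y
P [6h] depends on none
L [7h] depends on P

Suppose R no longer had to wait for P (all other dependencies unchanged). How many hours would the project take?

19

Before: longest chain P→L→G = 6+7+6 = 19, finish 19.
Dropping P→R doesn't change R's earliest start (10); another predecessor still binds.
New critical path: P→L→G = 6+7+6 = 19 ⇒ 19 hours.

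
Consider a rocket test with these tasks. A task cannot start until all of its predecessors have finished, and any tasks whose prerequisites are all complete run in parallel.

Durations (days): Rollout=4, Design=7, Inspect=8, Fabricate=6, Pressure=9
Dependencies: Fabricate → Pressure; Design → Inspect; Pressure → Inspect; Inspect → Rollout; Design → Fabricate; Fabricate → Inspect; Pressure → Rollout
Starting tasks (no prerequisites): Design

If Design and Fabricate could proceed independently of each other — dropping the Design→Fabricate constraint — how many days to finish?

Before: longest chain Design→Fabricate→Pressure→Inspect→Rollout = 7+6+9+8+4 = 34, finish 34.
Without Design→Fabricate, Fabricate's earliest start moves from 7 to 0.
The longest chain is now Fabricate→Pressure→Inspect→Rollout = 6+9+8+4 = 27, so the job takes 27 days.

27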